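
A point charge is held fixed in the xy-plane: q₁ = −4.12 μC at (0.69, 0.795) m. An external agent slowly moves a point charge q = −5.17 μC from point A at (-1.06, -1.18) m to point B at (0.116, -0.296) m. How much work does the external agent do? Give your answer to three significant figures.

0.0828 J

For quasistatic motion the external work equals the change in potential energy: W_ext = qΔV = q(V_B − V_A).
At A: distance to the source charge is 2.64 m; V_A = kq₁/r = -1.40×10⁴ V.
At B: distance to the source charge is 1.23 m; V_B = kq₁/r = -3.00×10⁴ V.
ΔV = V_B − V_A = -1.60×10⁴ V.
W_ext = qΔV = (-5.17×10⁻⁶ C)(-1.60×10⁴ V) = 0.0828 J.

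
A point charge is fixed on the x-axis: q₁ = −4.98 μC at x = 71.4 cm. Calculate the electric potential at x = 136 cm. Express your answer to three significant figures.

-6.93×10⁴ V

Electric potential is a scalar, so the contributions from each charge add algebraically: V = Σ kqᵢ/rᵢ.
V = k[(-4.98×10⁻⁶)/(0.646)] = -6.93×10⁴ V.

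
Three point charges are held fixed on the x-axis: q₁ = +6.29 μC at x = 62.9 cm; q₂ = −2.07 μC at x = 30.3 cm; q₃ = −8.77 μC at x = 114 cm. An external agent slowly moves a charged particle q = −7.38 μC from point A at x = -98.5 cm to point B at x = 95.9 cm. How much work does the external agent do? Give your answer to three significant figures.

For quasistatic motion the external work equals the change in potential energy: W_ext = qΔV = q(V_B − V_A).
At A: distances to the source charges are 1.61 m, 1.29 m, 2.12 m; V_A = Σ kqᵢ/rᵢ = -1.65×10⁴ V.
At B: distances to the source charges are 0.330 m, 0.656 m, 0.181 m; V_B = Σ kqᵢ/rᵢ = -2.93×10⁵ V.
ΔV = V_B − V_A = -2.76×10⁵ V.
W_ext = qΔV = (-7.38×10⁻⁶ C)(-2.76×10⁵ V) = 2.04 J.

2.04 J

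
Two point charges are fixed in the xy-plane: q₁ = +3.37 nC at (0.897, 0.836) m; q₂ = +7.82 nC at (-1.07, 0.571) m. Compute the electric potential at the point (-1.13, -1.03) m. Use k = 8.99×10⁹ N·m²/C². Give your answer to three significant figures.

54.9 V

Electric potential is a scalar, so the contributions from each charge add algebraically: V = Σ kqᵢ/rᵢ.
Distances from the field point to each charge: r₁ = 2.76 m, r₂ = 1.60 m.
V = k[(3.37×10⁻⁹)/(2.76) + (7.82×10⁻⁹)/(1.60)] = 54.9 V.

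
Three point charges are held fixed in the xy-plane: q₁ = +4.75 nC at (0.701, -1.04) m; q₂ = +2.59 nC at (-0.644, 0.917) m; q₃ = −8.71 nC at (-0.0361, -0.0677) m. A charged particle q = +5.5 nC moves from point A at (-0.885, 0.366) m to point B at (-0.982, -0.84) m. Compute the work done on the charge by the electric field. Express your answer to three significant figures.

The work done by the electric force is W_field = −ΔU = −q(V_B − V_A) = q(V_A − V_B).
At A: distances to the source charges are 2.12 m, 0.601 m, 0.953 m; V_A = Σ kqᵢ/rᵢ = -23.3 V.
At B: distances to the source charges are 1.69 m, 1.79 m, 1.22 m; V_B = Σ kqᵢ/rᵢ = -25.9 V.
ΔV = V_B − V_A = -2.64 V.
W_field = −qΔV = −(5.50×10⁻⁹ C)(-2.64 V) = 1.45×10⁻⁸ J.

1.45×10⁻⁸ J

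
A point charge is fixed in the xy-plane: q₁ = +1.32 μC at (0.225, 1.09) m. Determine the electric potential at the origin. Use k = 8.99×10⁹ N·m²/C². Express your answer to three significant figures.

1.07×10⁴ V

Electric potential is a scalar, so the contributions from each charge add algebraically: V = Σ kqᵢ/rᵢ.
Distances from the field point to each charge: r₁ = 1.11 m.
V = k[(1.32×10⁻⁶)/(1.11)] = 1.07×10⁴ V.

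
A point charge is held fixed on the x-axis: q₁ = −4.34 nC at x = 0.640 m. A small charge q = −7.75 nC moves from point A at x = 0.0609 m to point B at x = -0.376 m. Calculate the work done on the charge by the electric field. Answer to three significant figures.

The work done by the electric force is W_field = −ΔU = −q(V_B − V_A) = q(V_A − V_B).
At A: distance to the source charge is 0.579 m; V_A = kq₁/r = -67.4 V.
At B: distance to the source charge is 1.02 m; V_B = kq₁/r = -38.4 V.
ΔV = V_B − V_A = 29.0 V.
W_field = −qΔV = −(-7.75×10⁻⁹ C)(29.0 V) = 2.25×10⁻⁷ J.

2.25×10⁻⁷ J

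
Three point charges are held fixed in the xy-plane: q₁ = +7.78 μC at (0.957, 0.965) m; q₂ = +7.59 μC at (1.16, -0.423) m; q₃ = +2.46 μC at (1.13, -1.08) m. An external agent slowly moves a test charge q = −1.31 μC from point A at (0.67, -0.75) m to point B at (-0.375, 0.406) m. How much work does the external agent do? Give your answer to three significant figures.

For quasistatic motion the external work equals the change in potential energy: W_ext = qΔV = q(V_B − V_A).
At A: distances to the source charges are 1.74 m, 0.589 m, 0.566 m; V_A = Σ kqᵢ/rᵢ = 1.95×10⁵ V.
At B: distances to the source charges are 1.44 m, 1.74 m, 2.11 m; V_B = Σ kqᵢ/rᵢ = 9.80×10⁴ V.
ΔV = V_B − V_A = -9.71×10⁴ V.
W_ext = qΔV = (-1.31×10⁻⁶ C)(-9.71×10⁴ V) = 0.127 J.

0.127 J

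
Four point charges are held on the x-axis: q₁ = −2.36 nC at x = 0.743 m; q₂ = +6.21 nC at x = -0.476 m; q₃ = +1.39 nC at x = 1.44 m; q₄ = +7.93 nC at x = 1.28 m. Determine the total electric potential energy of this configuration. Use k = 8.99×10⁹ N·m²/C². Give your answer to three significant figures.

4.48×10⁻⁷ J

The work to assemble the configuration equals its total potential energy, U = Σ kqᵢqⱼ/rᵢⱼ over all pairs.
Pair separations: r₁₂ = 1.22 m, r₁₃ = 0.697 m, r₁₄ = 0.537 m, r₂₃ = 1.92 m, r₂₄ = 1.76 m, r₃₄ = 0.160 m.
Summing all 6 pair terms gives U = 4.48×10⁻⁷ J.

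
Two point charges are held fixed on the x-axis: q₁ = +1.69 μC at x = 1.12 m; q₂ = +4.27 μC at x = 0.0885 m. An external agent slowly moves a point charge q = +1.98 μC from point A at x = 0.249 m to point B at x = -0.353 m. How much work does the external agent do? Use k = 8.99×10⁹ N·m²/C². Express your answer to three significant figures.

For quasistatic motion the external work equals the change in potential energy: W_ext = qΔV = q(V_B − V_A).
At A: distances to the source charges are 0.871 m, 0.161 m; V_A = Σ kqᵢ/rᵢ = 2.57×10⁵ V.
At B: distances to the source charges are 1.47 m, 0.442 m; V_B = Σ kqᵢ/rᵢ = 9.73×10⁴ V.
ΔV = V_B − V_A = -1.59×10⁵ V.
W_ext = qΔV = (1.98×10⁻⁶ C)(-1.59×10⁵ V) = -0.316 J.

-0.316 J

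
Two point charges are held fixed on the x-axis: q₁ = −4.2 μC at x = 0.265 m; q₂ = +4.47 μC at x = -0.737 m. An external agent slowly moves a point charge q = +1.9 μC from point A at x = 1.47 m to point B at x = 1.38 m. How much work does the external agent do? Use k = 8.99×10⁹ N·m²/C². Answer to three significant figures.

-3.33×10⁻³ J

For quasistatic motion the external work equals the change in potential energy: W_ext = qΔV = q(V_B − V_A).
At A: distances to the source charges are 1.21 m, 2.21 m; V_A = Σ kqᵢ/rᵢ = -1.31×10⁴ V.
At B: distances to the source charges are 1.11 m, 2.12 m; V_B = Σ kqᵢ/rᵢ = -1.49×10⁴ V.
ΔV = V_B − V_A = -1760 V.
W_ext = qΔV = (1.90×10⁻⁶ C)(-1760 V) = -3.33×10⁻³ J.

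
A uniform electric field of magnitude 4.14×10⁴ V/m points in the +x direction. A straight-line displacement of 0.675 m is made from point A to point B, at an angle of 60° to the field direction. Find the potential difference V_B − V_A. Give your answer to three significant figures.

-1.40×10⁴ V

Only the component of displacement along E changes the potential: ΔV = −E·d·cosθ.
ΔV = −(4.14×10⁴ V/m)(0.675 m)cos60° = -1.40×10⁴ V.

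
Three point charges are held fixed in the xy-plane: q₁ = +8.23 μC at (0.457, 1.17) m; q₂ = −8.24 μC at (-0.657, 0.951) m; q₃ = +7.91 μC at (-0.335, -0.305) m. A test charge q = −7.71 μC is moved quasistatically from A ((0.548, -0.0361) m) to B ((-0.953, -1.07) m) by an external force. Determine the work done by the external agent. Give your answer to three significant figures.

0.206 J

For quasistatic motion the external work equals the change in potential energy: W_ext = qΔV = q(V_B − V_A).
At A: distances to the source charges are 1.21 m, 1.56 m, 0.923 m; V_A = Σ kqᵢ/rᵢ = 9.07×10⁴ V.
At B: distances to the source charges are 2.65 m, 2.04 m, 0.983 m; V_B = Σ kqᵢ/rᵢ = 6.40×10⁴ V.
ΔV = V_B − V_A = -2.67×10⁴ V.
W_ext = qΔV = (-7.71×10⁻⁶ C)(-2.67×10⁴ V) = 0.206 J.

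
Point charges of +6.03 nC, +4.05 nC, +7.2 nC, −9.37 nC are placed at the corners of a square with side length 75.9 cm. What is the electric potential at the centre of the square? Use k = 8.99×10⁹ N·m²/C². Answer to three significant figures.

132 V

Electric potential is a scalar, so the contributions from each charge add algebraically: V = Σ kqᵢ/rᵢ.
The distance from each corner to the centre is a√2/2 = 0.537 m.
V = k[(6.03×10⁻⁹)/(0.537) + (4.05×10⁻⁹)/(0.537) + (7.20×10⁻⁹)/(0.537) + (-9.37×10⁻⁹)/(0.537)] = 132 V.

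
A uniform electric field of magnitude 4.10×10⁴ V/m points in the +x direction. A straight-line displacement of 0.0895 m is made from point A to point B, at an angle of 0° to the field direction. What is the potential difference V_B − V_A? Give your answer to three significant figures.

Only the component of displacement along E changes the potential: ΔV = −E·d·cosθ.
ΔV = −(4.10×10⁴ V/m)(0.0895 m)cos0° = -3670 V.

-3670 V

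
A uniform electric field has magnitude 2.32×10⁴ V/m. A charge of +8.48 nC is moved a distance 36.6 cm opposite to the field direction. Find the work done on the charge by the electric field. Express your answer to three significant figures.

-7.20×10⁻⁵ J

The potential change for a displacement 36.6 cm opposite to the field direction is ΔV = +Ed = 8490 V.
W_field = −qΔV = -7.20×10⁻⁵ J.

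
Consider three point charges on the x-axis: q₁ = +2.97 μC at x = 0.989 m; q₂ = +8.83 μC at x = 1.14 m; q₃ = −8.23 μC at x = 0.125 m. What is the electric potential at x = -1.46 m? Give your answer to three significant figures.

-5250 V

The total potential is the scalar sum of each charge's contribution, V = Σ kqᵢ/rᵢ.
Distances from the field point to each charge: r₁ = 2.45 m, r₂ = 2.60 m, r₃ = 1.58 m.
V = k[(2.97×10⁻⁶)/(2.45) + (8.83×10⁻⁶)/(2.60) + (-8.23×10⁻⁶)/(1.58)] = -5250 V.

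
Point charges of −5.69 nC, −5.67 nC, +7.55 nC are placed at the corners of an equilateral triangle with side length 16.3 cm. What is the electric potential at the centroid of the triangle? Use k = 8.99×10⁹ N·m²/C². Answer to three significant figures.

-364 V

The total potential is the scalar sum of each charge's contribution, V = Σ kqᵢ/rᵢ.
The distance from each vertex to the centroid is a/√3 = 0.0941 m.
V = k[(-5.69×10⁻⁹)/(0.0941) + (-5.67×10⁻⁹)/(0.0941) + (7.55×10⁻⁹)/(0.0941)] = -364 V.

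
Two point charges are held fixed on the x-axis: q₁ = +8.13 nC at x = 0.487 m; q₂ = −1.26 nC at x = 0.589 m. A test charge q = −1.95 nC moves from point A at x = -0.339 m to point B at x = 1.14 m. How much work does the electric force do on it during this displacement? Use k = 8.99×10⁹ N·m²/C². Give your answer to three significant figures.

The work done by the electric force is W_field = −ΔU = −q(V_B − V_A) = q(V_A − V_B).
At A: distances to the source charges are 0.826 m, 0.928 m; V_A = Σ kqᵢ/rᵢ = 76.3 V.
At B: distances to the source charges are 0.653 m, 0.551 m; V_B = Σ kqᵢ/rᵢ = 91.4 V.
ΔV = V_B − V_A = 15.1 V.
W_field = −qΔV = −(-1.95×10⁻⁹ C)(15.1 V) = 2.94×10⁻⁸ J.

2.94×10⁻⁸ J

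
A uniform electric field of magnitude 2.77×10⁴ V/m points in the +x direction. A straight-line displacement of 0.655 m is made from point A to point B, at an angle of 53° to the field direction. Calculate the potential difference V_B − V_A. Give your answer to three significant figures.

-1.09×10⁴ V

Only the component of displacement along E changes the potential: ΔV = −E·d·cosθ.
ΔV = −(2.77×10⁴ V/m)(0.655 m)cos53° = -1.09×10⁴ V.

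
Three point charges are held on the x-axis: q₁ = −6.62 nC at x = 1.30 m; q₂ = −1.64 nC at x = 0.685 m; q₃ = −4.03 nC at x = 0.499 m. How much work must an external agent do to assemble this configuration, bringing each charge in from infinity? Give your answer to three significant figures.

7.78×10⁻⁷ J

The assembly work is the sum of pairwise potential energies, U = Σ_{i<j} kqᵢqⱼ/rᵢⱼ.
Pair separations: r₁₂ = 0.615 m, r₁₃ = 0.801 m, r₂₃ = 0.186 m.
U = (1.59×10⁻⁷) + (2.99×10⁻⁷) + (3.19×10⁻⁷) = 7.78×10⁻⁷ J.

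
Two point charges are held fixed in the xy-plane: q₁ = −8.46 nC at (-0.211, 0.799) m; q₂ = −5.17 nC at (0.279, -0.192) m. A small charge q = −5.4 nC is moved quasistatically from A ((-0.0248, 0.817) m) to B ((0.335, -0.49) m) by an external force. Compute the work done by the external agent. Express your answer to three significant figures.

For quasistatic motion the external work equals the change in potential energy: W_ext = qΔV = q(V_B − V_A).
At A: distances to the source charges are 0.187 m, 1.05 m; V_A = Σ kqᵢ/rᵢ = -451 V.
At B: distances to the source charges are 1.40 m, 0.303 m; V_B = Σ kqᵢ/rᵢ = -208 V.
ΔV = V_B − V_A = 243 V.
W_ext = qΔV = (-5.40×10⁻⁹ C)(243 V) = -1.31×10⁻⁶ J.

-1.31×10⁻⁶ J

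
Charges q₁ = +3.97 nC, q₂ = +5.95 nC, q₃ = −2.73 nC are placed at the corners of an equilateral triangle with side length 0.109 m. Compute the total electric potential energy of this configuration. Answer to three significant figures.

-2.85×10⁻⁷ J

The assembly work is the sum of pairwise potential energies, U = Σ_{i<j} kqᵢqⱼ/rᵢⱼ.
All three pair separations equal the side length, 0.109 m.
U = (1.95×10⁻⁶) + (-8.94×10⁻⁷) + (-1.34×10⁻⁶) = -2.85×10⁻⁷ J.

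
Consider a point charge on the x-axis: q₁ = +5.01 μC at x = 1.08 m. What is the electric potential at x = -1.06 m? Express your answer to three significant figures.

2.10×10⁴ V

Electric potential is a scalar, so the contributions from each charge add algebraically: V = Σ kqᵢ/rᵢ.
V = k[(5.01×10⁻⁶)/(2.14)] = 2.10×10⁴ V.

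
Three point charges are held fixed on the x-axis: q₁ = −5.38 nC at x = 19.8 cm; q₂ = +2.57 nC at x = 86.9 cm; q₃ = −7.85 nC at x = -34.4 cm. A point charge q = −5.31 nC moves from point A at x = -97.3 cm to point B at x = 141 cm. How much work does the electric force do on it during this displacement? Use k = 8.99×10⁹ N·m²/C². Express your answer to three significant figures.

The work done by the electric force is W_field = −ΔU = −q(V_B − V_A) = q(V_A − V_B).
At A: distances to the source charges are 1.17 m, 1.84 m, 0.629 m; V_A = Σ kqᵢ/rᵢ = -141 V.
At B: distances to the source charges are 1.21 m, 0.541 m, 1.75 m; V_B = Σ kqᵢ/rᵢ = -37.4 V.
ΔV = V_B − V_A = 104 V.
W_field = −qΔV = −(-5.31×10⁻⁹ C)(104 V) = 5.50×10⁻⁷ J.

5.50×10⁻⁷ J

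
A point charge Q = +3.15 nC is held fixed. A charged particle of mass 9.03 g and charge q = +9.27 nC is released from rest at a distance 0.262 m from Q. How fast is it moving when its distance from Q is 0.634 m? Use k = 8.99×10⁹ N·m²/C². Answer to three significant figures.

Only the electrostatic force acts, so mechanical energy is conserved: ½mv² = U₁ − U₂ = kQq(1/r₁ − 1/r₂).
U₁ − U₂ = (8.99×10⁹ N·m²/C²)(3.15×10⁻⁹ C)(9.27×10⁻⁹ C)(1/0.262 − 1/0.634) = 5.88×10⁻⁷ J.
v = √(2·5.88×10⁻⁷/9.03×10⁻³) = 0.0114 m/s.

0.0114 m/s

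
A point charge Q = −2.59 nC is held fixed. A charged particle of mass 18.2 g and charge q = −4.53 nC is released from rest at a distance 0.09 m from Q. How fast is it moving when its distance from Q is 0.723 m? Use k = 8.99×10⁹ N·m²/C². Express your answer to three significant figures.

0.0106 m/s

Only the electrostatic force acts, so mechanical energy is conserved: ½mv² = U₁ − U₂ = kQq(1/r₁ − 1/r₂).
U₁ − U₂ = (8.99×10⁹ N·m²/C²)(-2.59×10⁻⁹ C)(-4.53×10⁻⁹ C)(1/0.0900 − 1/0.723) = 1.03×10⁻⁶ J.
v = √(2·1.03×10⁻⁶/0.0182) = 0.0106 m/s.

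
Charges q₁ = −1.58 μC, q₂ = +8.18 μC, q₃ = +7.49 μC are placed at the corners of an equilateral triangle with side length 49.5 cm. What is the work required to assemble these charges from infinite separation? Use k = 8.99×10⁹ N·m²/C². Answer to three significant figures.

0.663 J

The assembly work is the sum of pairwise potential energies, U = Σ_{i<j} kqᵢqⱼ/rᵢⱼ.
All three pair separations equal the side length, 0.495 m.
U = (-0.235) + (-0.215) + (1.11) = 0.663 J.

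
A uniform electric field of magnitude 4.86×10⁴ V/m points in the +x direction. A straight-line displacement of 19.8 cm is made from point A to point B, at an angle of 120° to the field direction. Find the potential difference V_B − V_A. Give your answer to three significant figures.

4810 V

Only the component of displacement along E changes the potential: ΔV = −E·d·cosθ.
ΔV = −(4.86×10⁴ V/m)(0.198 m)cos120° = 4810 V.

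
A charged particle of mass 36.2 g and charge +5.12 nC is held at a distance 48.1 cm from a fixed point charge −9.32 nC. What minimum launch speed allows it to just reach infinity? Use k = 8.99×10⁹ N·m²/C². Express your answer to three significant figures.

To just escape, total mechanical energy must reach zero at infinity: ½mv²_min + U = 0, so ½mv²_min = −U = |kQq|/r.
|U| = |kQq|/r = (8.99×10⁹ N·m²/C²)(9.32×10⁻⁹)(5.12×10⁻⁹)/(0.481) = 8.92×10⁻⁷ J.
v_min = √(2|U|/m) = √(2·8.92×10⁻⁷/0.0362) = 7.02×10⁻³ m/s.

7.02×10⁻³ m/s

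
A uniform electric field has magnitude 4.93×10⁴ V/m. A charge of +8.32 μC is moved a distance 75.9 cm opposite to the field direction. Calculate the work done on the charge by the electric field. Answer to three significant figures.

-0.311 J

The potential change for a displacement 75.9 cm opposite to the field direction is ΔV = +Ed = 3.74×10⁴ V.
W_field = −qΔV = -0.311 J.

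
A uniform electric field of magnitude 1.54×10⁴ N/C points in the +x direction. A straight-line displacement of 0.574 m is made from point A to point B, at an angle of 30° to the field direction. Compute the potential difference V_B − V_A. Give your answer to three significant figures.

Only the component of displacement along E changes the potential: ΔV = −E·d·cosθ.
ΔV = −(1.54×10⁴ V/m)(0.574 m)cos30° = -7660 V.

-7660 V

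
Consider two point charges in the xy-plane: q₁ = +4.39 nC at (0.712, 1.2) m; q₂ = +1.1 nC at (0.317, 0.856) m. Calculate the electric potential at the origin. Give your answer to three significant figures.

The total potential is the scalar sum of each charge's contribution, V = Σ kqᵢ/rᵢ.
Distances from the field point to each charge: r₁ = 1.40 m, r₂ = 0.913 m.
V = k[(4.39×10⁻⁹)/(1.40) + (1.10×10⁻⁹)/(0.913)] = 39.1 V.

39.1 V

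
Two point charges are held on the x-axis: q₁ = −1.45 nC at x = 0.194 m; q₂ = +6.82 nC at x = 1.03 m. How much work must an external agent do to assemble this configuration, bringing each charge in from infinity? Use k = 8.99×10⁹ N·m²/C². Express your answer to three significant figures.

-1.06×10⁻⁷ J

The assembly work is the sum of pairwise potential energies, U = Σ_{i<j} kqᵢqⱼ/rᵢⱼ.
Pair separations: r₁₂ = 0.836 m.
U = (-1.06×10⁻⁷) = -1.06×10⁻⁷ J.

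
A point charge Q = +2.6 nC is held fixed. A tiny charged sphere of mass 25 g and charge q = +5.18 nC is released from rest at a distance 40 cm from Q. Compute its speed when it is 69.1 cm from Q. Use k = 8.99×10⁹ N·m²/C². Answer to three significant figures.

Only the electrostatic force acts, so mechanical energy is conserved: ½mv² = U₁ − U₂ = kQq(1/r₁ − 1/r₂).
U₁ − U₂ = (8.99×10⁹ N·m²/C²)(2.60×10⁻⁹ C)(5.18×10⁻⁹ C)(1/0.400 − 1/0.691) = 1.27×10⁻⁷ J.
v = √(2·1.27×10⁻⁷/0.0250) = 3.19×10⁻³ m/s.

3.19×10⁻³ m/s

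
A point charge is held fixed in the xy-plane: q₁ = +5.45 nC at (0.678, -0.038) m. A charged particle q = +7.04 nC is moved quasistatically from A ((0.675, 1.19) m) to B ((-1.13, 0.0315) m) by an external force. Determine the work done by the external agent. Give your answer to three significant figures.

For quasistatic motion the external work equals the change in potential energy: W_ext = qΔV = q(V_B − V_A).
At A: distance to the source charge is 1.23 m; V_A = kq₁/r = 39.9 V.
At B: distance to the source charge is 1.81 m; V_B = kq₁/r = 27.1 V.
ΔV = V_B − V_A = -12.8 V.
W_ext = qΔV = (7.04×10⁻⁹ C)(-12.8 V) = -9.02×10⁻⁸ J.

-9.02×10⁻⁸ J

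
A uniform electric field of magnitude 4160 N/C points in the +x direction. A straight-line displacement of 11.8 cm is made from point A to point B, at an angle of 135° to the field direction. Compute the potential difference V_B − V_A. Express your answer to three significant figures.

347 V

Only the component of displacement along E changes the potential: ΔV = −E·d·cosθ.
ΔV = −(4160 V/m)(0.118 m)cos135° = 347 V.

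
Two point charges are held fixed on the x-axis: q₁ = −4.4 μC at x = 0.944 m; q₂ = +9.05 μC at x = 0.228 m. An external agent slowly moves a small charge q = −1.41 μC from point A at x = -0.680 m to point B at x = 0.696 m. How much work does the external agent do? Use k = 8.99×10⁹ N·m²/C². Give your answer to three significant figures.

For quasistatic motion the external work equals the change in potential energy: W_ext = qΔV = q(V_B − V_A).
At A: distances to the source charges are 1.62 m, 0.908 m; V_A = Σ kqᵢ/rᵢ = 6.52×10⁴ V.
At B: distances to the source charges are 0.248 m, 0.468 m; V_B = Σ kqᵢ/rᵢ = 1.43×10⁴ V.
ΔV = V_B − V_A = -5.09×10⁴ V.
W_ext = qΔV = (-1.41×10⁻⁶ C)(-5.09×10⁴ V) = 0.0718 J.

0.0718 J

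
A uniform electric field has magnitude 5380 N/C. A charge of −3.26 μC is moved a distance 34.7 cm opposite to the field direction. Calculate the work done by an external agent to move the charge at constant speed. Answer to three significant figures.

-6.09×10⁻³ J

The potential change for a displacement 34.7 cm opposite to the field direction is ΔV = +Ed = 1870 V.
W_ext = qΔV = -6.09×10⁻³ J.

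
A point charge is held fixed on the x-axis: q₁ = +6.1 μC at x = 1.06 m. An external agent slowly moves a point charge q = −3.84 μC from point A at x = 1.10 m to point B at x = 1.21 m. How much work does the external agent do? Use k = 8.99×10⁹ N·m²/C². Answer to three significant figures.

3.86 J

For quasistatic motion the external work equals the change in potential energy: W_ext = qΔV = q(V_B − V_A).
At A: distance to the source charge is 0.0400 m; V_A = kq₁/r = 1.37×10⁶ V.
At B: distance to the source charge is 0.150 m; V_B = kq₁/r = 3.66×10⁵ V.
ΔV = V_B − V_A = -1.01×10⁶ V.
W_ext = qΔV = (-3.84×10⁻⁶ C)(-1.01×10⁶ V) = 3.86 J.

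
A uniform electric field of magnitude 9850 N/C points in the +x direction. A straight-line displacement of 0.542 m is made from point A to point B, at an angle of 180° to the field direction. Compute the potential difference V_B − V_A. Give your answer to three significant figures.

Only the component of displacement along E changes the potential: ΔV = −E·d·cosθ.
ΔV = −(9850 V/m)(0.542 m)cos180° = 5340 V.

5340 V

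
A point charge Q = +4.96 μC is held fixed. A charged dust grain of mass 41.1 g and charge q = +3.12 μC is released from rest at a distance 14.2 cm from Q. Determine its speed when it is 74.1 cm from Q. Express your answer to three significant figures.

6.21 m/s

Only the electrostatic force acts, so mechanical energy is conserved: ½mv² = U₁ − U₂ = kQq(1/r₁ − 1/r₂).
U₁ − U₂ = (8.99×10⁹ N·m²/C²)(4.96×10⁻⁶ C)(3.12×10⁻⁶ C)(1/0.142 − 1/0.741) = 0.792 J.
v = √(2·0.792/0.0411) = 6.21 m/s.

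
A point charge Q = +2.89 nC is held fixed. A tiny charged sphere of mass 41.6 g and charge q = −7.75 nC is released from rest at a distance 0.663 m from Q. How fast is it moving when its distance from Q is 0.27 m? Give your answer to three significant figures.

Only the electrostatic force acts, so mechanical energy is conserved: ½mv² = U₁ − U₂ = kQq(1/r₁ − 1/r₂).
U₁ − U₂ = (8.99×10⁹ N·m²/C²)(2.89×10⁻⁹ C)(-7.75×10⁻⁹ C)(1/0.663 − 1/0.270) = 4.42×10⁻⁷ J.
v = √(2·4.42×10⁻⁷/0.0416) = 4.61×10⁻³ m/s.

4.61×10⁻³ m/s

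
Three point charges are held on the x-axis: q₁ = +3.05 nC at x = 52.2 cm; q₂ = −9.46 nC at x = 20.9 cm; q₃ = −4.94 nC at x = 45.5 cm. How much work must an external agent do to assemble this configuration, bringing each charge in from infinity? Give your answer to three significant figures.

-1.14×10⁻⁶ J

The assembly work is the sum of pairwise potential energies, U = Σ_{i<j} kqᵢqⱼ/rᵢⱼ.
Pair separations: r₁₂ = 0.313 m, r₁₃ = 0.0670 m, r₂₃ = 0.246 m.
U = (-8.29×10⁻⁷) + (-2.02×10⁻⁶) + (1.71×10⁻⁶) = -1.14×10⁻⁶ J.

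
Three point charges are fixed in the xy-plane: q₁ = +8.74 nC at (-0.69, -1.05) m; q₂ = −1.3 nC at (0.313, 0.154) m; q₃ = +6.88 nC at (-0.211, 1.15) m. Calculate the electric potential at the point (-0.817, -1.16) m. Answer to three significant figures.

The total potential is the scalar sum of each charge's contribution, V = Σ kqᵢ/rᵢ.
Distances from the field point to each charge: r₁ = 0.168 m, r₂ = 1.73 m, r₃ = 2.39 m.
V = k[(8.74×10⁻⁹)/(0.168) + (-1.30×10⁻⁹)/(1.73) + (6.88×10⁻⁹)/(2.39)] = 487 V.

487 V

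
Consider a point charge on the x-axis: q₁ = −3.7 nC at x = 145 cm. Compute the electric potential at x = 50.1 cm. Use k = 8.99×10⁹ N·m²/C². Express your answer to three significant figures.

-35.1 V

Electric potential is a scalar, so the contributions from each charge add algebraically: V = Σ kqᵢ/rᵢ.
V = k[(-3.70×10⁻⁹)/(0.949)] = -35.1 V.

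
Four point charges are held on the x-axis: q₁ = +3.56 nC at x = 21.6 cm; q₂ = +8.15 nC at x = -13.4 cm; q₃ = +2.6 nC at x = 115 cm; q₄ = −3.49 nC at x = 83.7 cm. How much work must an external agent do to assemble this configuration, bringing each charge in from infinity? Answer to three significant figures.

2.79×10⁻⁷ J

The work to assemble the configuration equals its total potential energy, U = Σ kqᵢqⱼ/rᵢⱼ over all pairs.
Pair separations: r₁₂ = 0.350 m, r₁₃ = 0.934 m, r₁₄ = 0.621 m, r₂₃ = 1.28 m, r₂₄ = 0.971 m, r₃₄ = 0.313 m.
Summing all 6 pair terms gives U = 2.79×10⁻⁷ J.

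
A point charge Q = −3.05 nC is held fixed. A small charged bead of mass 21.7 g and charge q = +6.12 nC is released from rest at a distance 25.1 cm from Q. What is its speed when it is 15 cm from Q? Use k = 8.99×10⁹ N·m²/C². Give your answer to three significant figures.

6.44×10⁻³ m/s

Only the electrostatic force acts, so mechanical energy is conserved: ½mv² = U₁ − U₂ = kQq(1/r₁ − 1/r₂).
U₁ − U₂ = (8.99×10⁹ N·m²/C²)(-3.05×10⁻⁹ C)(6.12×10⁻⁹ C)(1/0.251 − 1/0.150) = 4.50×10⁻⁷ J.
v = √(2·4.50×10⁻⁷/0.0217) = 6.44×10⁻³ m/s.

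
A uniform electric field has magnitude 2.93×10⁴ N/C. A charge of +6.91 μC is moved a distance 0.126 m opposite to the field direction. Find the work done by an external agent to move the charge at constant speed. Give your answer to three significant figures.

The potential change for a displacement 0.126 m opposite to the field direction is ΔV = +Ed = 3690 V.
W_ext = qΔV = 0.0255 J.

0.0255 J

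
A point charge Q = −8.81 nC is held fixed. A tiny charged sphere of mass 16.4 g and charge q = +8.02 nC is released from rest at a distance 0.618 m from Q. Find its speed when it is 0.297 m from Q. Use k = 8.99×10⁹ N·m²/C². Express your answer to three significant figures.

Only the electrostatic force acts, so mechanical energy is conserved: ½mv² = U₁ − U₂ = kQq(1/r₁ − 1/r₂).
U₁ − U₂ = (8.99×10⁹ N·m²/C²)(-8.81×10⁻⁹ C)(8.02×10⁻⁹ C)(1/0.618 − 1/0.297) = 1.11×10⁻⁶ J.
v = √(2·1.11×10⁻⁶/0.0164) = 0.0116 m/s.

0.0116 m/s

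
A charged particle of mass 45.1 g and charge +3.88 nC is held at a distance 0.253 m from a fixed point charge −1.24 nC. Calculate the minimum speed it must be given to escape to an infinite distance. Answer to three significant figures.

2.75×10⁻³ m/s

To just escape, total mechanical energy must reach zero at infinity: ½mv²_min + U = 0, so ½mv²_min = −U = |kQq|/r.
|U| = |kQq|/r = (8.99×10⁹ N·m²/C²)(1.24×10⁻⁹)(3.88×10⁻⁹)/(0.253) = 1.71×10⁻⁷ J.
v_min = √(2|U|/m) = √(2·1.71×10⁻⁷/0.0451) = 2.75×10⁻³ m/s.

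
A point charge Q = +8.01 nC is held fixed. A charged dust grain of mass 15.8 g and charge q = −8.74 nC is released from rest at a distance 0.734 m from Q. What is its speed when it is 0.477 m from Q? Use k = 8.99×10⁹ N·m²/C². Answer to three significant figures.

7.65×10⁻³ m/s

Only the electrostatic force acts, so mechanical energy is conserved: ½mv² = U₁ − U₂ = kQq(1/r₁ − 1/r₂).
U₁ − U₂ = (8.99×10⁹ N·m²/C²)(8.01×10⁻⁹ C)(-8.74×10⁻⁹ C)(1/0.734 − 1/0.477) = 4.62×10⁻⁷ J.
v = √(2·4.62×10⁻⁷/0.0158) = 7.65×10⁻³ m/s.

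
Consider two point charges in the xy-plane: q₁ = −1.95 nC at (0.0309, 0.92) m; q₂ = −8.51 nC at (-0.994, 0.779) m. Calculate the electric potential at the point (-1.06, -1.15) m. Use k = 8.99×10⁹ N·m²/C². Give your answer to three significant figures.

Electric potential is a scalar, so the contributions from each charge add algebraically: V = Σ kqᵢ/rᵢ.
Distances from the field point to each charge: r₁ = 2.34 m, r₂ = 1.93 m.
V = k[(-1.95×10⁻⁹)/(2.34) + (-8.51×10⁻⁹)/(1.93)] = -47.1 V.

-47.1 V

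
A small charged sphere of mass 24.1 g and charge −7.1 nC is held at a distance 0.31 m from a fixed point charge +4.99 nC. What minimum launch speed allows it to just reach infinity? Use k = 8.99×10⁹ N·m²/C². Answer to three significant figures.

9.23×10⁻³ m/s

To just escape, total mechanical energy must reach zero at infinity: ½mv²_min + U = 0, so ½mv²_min = −U = |kQq|/r.
|U| = |kQq|/r = (8.99×10⁹ N·m²/C²)(4.99×10⁻⁹)(7.10×10⁻⁹)/(0.310) = 1.03×10⁻⁶ J.
v_min = √(2|U|/m) = √(2·1.03×10⁻⁶/0.0241) = 9.23×10⁻³ m/s.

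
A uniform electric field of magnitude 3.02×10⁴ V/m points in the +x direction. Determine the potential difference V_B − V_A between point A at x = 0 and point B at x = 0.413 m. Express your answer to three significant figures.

-1.25×10⁴ V

In a uniform field, potential decreases in the direction of E: V_B − V_A = −E·Δx.
V_B − V_A = −(3.02×10⁴ V/m)(0.413 m) = -1.25×10⁴ V.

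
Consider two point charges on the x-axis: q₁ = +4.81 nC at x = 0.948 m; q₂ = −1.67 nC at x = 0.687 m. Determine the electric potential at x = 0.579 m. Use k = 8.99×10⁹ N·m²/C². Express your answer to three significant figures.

Electric potential is a scalar, so the contributions from each charge add algebraically: V = Σ kqᵢ/rᵢ.
Distances from the field point to each charge: r₁ = 0.369 m, r₂ = 0.108 m.
V = k[(4.81×10⁻⁹)/(0.369) + (-1.67×10⁻⁹)/(0.108)] = -21.8 V.

-21.8 V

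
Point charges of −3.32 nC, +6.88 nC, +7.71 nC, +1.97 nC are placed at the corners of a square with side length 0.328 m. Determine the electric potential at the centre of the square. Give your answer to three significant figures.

Electric potential is a scalar, so the contributions from each charge add algebraically: V = Σ kqᵢ/rᵢ.
The distance from each corner to the centre is a√2/2 = 0.232 m.
V = k[(-3.32×10⁻⁹)/(0.232) + (6.88×10⁻⁹)/(0.232) + (7.71×10⁻⁹)/(0.232) + (1.97×10⁻⁹)/(0.232)] = 513 V.

513 V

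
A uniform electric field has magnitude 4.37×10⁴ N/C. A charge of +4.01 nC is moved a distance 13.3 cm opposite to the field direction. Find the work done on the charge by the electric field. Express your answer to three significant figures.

-2.33×10⁻⁵ J

The potential change for a displacement 13.3 cm opposite to the field direction is ΔV = +Ed = 5810 V.
W_field = −qΔV = -2.33×10⁻⁵ J.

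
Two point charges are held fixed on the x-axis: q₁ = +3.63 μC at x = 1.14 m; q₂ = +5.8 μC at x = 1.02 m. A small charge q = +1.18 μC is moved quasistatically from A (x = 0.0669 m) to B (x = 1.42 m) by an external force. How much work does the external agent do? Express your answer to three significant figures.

For quasistatic motion the external work equals the change in potential energy: W_ext = qΔV = q(V_B − V_A).
At A: distances to the source charges are 1.07 m, 0.953 m; V_A = Σ kqᵢ/rᵢ = 8.51×10⁴ V.
At B: distances to the source charges are 0.280 m, 0.400 m; V_B = Σ kqᵢ/rᵢ = 2.47×10⁵ V.
ΔV = V_B − V_A = 1.62×10⁵ V.
W_ext = qΔV = (1.18×10⁻⁶ C)(1.62×10⁵ V) = 0.191 J.

0.191 J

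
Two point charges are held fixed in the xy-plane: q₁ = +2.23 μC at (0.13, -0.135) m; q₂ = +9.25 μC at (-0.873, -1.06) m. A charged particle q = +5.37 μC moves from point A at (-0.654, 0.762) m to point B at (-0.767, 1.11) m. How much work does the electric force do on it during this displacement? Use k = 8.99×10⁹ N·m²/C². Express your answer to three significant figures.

0.0580 J

The work done by the electric force is W_field = −ΔU = −q(V_B − V_A) = q(V_A − V_B).
At A: distances to the source charges are 1.19 m, 1.84 m; V_A = Σ kqᵢ/rᵢ = 6.21×10⁴ V.
At B: distances to the source charges are 1.53 m, 2.17 m; V_B = Σ kqᵢ/rᵢ = 5.13×10⁴ V.
ΔV = V_B − V_A = -1.08×10⁴ V.
W_field = −qΔV = −(5.37×10⁻⁶ C)(-1.08×10⁴ V) = 0.0580 J.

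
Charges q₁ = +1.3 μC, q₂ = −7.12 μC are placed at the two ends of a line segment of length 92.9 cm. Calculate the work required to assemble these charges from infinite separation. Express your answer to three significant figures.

-0.0896 J

The work to assemble the configuration equals its total potential energy, U = Σ kqᵢqⱼ/rᵢⱼ over all pairs.
The separation is r = 0.929 m.
U = (-0.0896) = -0.0896 J.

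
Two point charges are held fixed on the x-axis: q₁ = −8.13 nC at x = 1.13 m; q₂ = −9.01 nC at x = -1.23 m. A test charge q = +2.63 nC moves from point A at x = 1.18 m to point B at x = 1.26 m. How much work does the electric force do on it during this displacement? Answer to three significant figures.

-2.37×10⁻⁶ J

The work done by the electric force is W_field = −ΔU = −q(V_B − V_A) = q(V_A − V_B).
At A: distances to the source charges are 0.0500 m, 2.41 m; V_A = Σ kqᵢ/rᵢ = -1500 V.
At B: distances to the source charges are 0.130 m, 2.49 m; V_B = Σ kqᵢ/rᵢ = -595 V.
ΔV = V_B − V_A = 901 V.
W_field = −qΔV = −(2.63×10⁻⁹ C)(901 V) = -2.37×10⁻⁶ J.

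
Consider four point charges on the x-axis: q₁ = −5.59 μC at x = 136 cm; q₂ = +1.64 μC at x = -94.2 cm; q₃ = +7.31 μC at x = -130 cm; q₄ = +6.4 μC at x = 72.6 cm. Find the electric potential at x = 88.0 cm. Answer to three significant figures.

3.07×10⁵ V

The total potential is the scalar sum of each charge's contribution, V = Σ kqᵢ/rᵢ.
Distances from the field point to each charge: r₁ = 0.480 m, r₂ = 1.82 m, r₃ = 2.18 m, r₄ = 0.154 m.
V = k[(-5.59×10⁻⁶)/(0.480) + (1.64×10⁻⁶)/(1.82) + (7.31×10⁻⁶)/(2.18) + (6.40×10⁻⁶)/(0.154)] = 3.07×10⁵ V.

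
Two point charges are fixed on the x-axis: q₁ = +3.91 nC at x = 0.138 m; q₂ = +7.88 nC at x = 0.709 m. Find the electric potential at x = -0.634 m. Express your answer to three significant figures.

Electric potential is a scalar, so the contributions from each charge add algebraically: V = Σ kqᵢ/rᵢ.
Distances from the field point to each charge: r₁ = 0.772 m, r₂ = 1.34 m.
V = k[(3.91×10⁻⁹)/(0.772) + (7.88×10⁻⁹)/(1.34)] = 98.3 V.

98.3 V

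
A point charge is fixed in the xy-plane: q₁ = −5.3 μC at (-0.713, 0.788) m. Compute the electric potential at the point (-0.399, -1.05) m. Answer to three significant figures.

-2.56×10⁴ V

The total potential is the scalar sum of each charge's contribution, V = Σ kqᵢ/rᵢ.
Distances from the field point to each charge: r₁ = 1.86 m.
V = k[(-5.30×10⁻⁶)/(1.86)] = -2.56×10⁴ V.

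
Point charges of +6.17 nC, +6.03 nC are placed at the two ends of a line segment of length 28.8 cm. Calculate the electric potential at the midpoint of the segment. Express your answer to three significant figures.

762 V

The total potential is the scalar sum of each charge's contribution, V = Σ kqᵢ/rᵢ.
Each charge is 0.144 m from the midpoint.
V = k[(6.17×10⁻⁹)/(0.144) + (6.03×10⁻⁹)/(0.144)] = 762 V.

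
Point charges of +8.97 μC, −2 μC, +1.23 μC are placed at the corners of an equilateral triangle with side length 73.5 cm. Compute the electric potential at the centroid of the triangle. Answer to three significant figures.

Electric potential is a scalar, so the contributions from each charge add algebraically: V = Σ kqᵢ/rᵢ.
The distance from each vertex to the centroid is a/√3 = 0.424 m.
V = k[(8.97×10⁻⁶)/(0.424) + (-2.00×10⁻⁶)/(0.424) + (1.23×10⁻⁶)/(0.424)] = 1.74×10⁵ V.

1.74×10⁵ V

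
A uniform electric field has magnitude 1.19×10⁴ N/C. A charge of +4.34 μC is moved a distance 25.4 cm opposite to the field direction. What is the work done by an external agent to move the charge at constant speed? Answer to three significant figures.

0.0131 J

The potential change for a displacement 25.4 cm opposite to the field direction is ΔV = +Ed = 3020 V.
W_ext = qΔV = 0.0131 J.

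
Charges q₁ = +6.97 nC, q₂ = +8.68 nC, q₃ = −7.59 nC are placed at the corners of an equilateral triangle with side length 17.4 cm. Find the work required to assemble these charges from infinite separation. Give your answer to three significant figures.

The work to assemble the configuration equals its total potential energy, U = Σ kqᵢqⱼ/rᵢⱼ over all pairs.
All three pair separations equal the side length, 0.174 m.
U = (3.13×10⁻⁶) + (-2.73×10⁻⁶) + (-3.40×10⁻⁶) = -3.01×10⁻⁶ J.

-3.01×10⁻⁶ J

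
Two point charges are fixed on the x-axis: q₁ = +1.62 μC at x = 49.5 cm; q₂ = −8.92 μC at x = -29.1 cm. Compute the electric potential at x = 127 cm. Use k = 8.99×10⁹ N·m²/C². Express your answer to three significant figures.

-3.26×10⁴ V

The total potential is the scalar sum of each charge's contribution, V = Σ kqᵢ/rᵢ.
Distances from the field point to each charge: r₁ = 0.775 m, r₂ = 1.56 m.
V = k[(1.62×10⁻⁶)/(0.775) + (-8.92×10⁻⁶)/(1.56)] = -3.26×10⁴ V.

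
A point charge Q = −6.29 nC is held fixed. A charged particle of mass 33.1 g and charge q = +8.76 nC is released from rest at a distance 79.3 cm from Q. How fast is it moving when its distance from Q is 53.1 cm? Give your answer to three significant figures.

Only the electrostatic force acts, so mechanical energy is conserved: ½mv² = U₁ − U₂ = kQq(1/r₁ − 1/r₂).
U₁ − U₂ = (8.99×10⁹ N·m²/C²)(-6.29×10⁻⁹ C)(8.76×10⁻⁹ C)(1/0.793 − 1/0.531) = 3.08×10⁻⁷ J.
v = √(2·3.08×10⁻⁷/0.0331) = 4.32×10⁻³ m/s.

4.32×10⁻³ m/s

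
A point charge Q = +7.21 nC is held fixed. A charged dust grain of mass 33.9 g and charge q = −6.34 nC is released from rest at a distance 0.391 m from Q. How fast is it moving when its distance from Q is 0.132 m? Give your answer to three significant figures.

0.0110 m/s

Only the electrostatic force acts, so mechanical energy is conserved: ½mv² = U₁ − U₂ = kQq(1/r₁ − 1/r₂).
U₁ − U₂ = (8.99×10⁹ N·m²/C²)(7.21×10⁻⁹ C)(-6.34×10⁻⁹ C)(1/0.391 − 1/0.132) = 2.06×10⁻⁶ J.
v = √(2·2.06×10⁻⁶/0.0339) = 0.0110 m/s.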